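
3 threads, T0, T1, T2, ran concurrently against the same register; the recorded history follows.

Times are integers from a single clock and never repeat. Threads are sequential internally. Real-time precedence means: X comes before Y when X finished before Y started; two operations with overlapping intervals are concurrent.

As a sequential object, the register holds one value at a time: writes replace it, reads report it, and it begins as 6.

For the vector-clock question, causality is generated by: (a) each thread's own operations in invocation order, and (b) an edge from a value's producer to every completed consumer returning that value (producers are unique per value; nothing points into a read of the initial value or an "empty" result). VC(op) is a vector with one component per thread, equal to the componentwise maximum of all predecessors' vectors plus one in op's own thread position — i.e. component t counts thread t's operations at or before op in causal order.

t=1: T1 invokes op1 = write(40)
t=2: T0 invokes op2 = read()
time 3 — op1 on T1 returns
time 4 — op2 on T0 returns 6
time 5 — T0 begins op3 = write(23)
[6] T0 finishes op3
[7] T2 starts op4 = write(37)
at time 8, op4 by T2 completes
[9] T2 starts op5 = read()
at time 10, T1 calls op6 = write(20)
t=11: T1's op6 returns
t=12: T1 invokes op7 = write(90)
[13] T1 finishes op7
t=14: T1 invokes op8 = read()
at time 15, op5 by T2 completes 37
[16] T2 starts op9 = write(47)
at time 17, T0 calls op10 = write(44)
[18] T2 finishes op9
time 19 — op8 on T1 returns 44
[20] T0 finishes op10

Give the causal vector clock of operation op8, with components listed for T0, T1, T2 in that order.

op4 (invocation 7): nothing precedes it; T2's component alone gives (0, 0, 1)
op1 (invocation 1): nothing precedes it; T1's component alone gives (0, 1, 0)
op2 (invocation 2): nothing precedes it; T0's component alone gives (1, 0, 0)
op5, invoked 9, takes VC(op4)=(0, 0, 1) under max, adds 1 for T2 → (0, 0, 2)
op6, invoked 10, takes VC(op1)=(0, 1, 0) under max, adds 1 for T1 → (0, 2, 0)
op3, invoked 5, takes VC(op2)=(1, 0, 0) under max, adds 1 for T0 → (2, 0, 0)
op9, invoked 16, takes VC(op5)=(0, 0, 2) under max, adds 1 for T2 → (0, 0, 3)
op7, invoked 12, takes VC(op6)=(0, 2, 0) under max, adds 1 for T1 → (0, 3, 0)
op10, invoked 17, takes VC(op3)=(2, 0, 0) under max, adds 1 for T0 → (3, 0, 0)
op8, invoked 14, takes VC(op7)=(0, 3, 0), VC(op10)=(3, 0, 0) under max, adds 1 for T1 → (3, 4, 0)
target: VC(op8) = (3, 4, 0)

(3, 4, 0)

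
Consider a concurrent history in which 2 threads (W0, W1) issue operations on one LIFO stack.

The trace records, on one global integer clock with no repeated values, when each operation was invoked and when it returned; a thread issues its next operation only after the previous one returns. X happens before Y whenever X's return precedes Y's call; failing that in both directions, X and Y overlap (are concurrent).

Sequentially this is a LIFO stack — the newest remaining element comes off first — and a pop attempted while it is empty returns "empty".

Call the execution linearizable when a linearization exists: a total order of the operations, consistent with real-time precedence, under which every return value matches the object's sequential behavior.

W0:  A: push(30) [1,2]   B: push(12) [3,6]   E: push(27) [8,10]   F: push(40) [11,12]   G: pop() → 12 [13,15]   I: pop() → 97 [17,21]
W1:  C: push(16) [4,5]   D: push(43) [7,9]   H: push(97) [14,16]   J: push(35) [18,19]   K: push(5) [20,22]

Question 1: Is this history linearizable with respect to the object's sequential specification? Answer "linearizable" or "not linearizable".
events 1..14 are fine; event 15 — the response of G at time 15 — makes the prefix non-linearizable
every one of the 4 real-time-consistent orders over 7 completed LIFO stack ops fails the sequential spec
include/drop combinations of the 1 pending operation (H) were all tried; none helps
one such order, A, B, C, D, E, F, G (pending dropped), breaks at step 7 where G pop() → 12 is illegal
one such order, A, B, C, E, D, F, G (pending dropped), breaks at step 7 where G pop() → 12 is illegal

not linearizable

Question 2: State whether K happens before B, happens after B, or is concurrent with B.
K spans [20,22], B spans [3,6]
resp(B)=6 < inv(K)=20

after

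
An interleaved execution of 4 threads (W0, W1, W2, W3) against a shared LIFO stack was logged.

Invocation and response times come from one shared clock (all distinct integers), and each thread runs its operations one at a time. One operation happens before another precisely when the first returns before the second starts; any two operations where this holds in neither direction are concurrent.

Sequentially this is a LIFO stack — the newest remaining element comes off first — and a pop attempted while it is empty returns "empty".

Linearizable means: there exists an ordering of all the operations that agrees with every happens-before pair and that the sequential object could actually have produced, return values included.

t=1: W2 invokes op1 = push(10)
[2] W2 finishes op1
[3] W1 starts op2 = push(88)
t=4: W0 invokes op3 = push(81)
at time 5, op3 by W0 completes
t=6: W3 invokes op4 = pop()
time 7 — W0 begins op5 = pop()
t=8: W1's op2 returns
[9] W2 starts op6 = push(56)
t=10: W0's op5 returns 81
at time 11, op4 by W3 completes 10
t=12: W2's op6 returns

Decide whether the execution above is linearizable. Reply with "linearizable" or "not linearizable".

linearizable

one valid linearization: op1, op3, op5, op4, op2, op6
step 1: op1 push(10) — stack <10>
step 2: op3 push(81) — stack <10,81>
step 3: op5 pop() → 81 — stack <10>
step 4: op4 pop() → 10 — stack <>
step 5: op2 push(88) — stack <88>
step 6: op6 push(56) — stack <88,56>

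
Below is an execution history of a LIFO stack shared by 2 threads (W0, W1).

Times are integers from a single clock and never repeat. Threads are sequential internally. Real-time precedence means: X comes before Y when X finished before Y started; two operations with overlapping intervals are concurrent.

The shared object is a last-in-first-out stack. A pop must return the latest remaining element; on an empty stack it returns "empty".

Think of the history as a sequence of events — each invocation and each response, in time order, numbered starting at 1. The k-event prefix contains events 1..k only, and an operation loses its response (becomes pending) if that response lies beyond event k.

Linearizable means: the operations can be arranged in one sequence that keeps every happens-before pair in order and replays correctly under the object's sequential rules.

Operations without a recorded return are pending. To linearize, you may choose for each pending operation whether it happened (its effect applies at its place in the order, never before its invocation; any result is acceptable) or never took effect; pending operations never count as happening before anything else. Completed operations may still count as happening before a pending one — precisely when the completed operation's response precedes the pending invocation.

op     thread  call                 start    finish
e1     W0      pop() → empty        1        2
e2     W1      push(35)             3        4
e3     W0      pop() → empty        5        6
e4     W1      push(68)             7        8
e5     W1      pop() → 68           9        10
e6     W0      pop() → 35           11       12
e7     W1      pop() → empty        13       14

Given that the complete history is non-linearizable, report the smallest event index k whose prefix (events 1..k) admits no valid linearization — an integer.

events 1..5 are linearizable, e.g. via e1, e2:
1. e1 pop() → empty, leaving stack <>
2. e2 push(35), leaving stack <35>
once event 6 joins (e3's response, time 6), exhaustive search finds no witness
for example e1, e2, e3 fails at step 3: e3 pop() → empty is not legal there

6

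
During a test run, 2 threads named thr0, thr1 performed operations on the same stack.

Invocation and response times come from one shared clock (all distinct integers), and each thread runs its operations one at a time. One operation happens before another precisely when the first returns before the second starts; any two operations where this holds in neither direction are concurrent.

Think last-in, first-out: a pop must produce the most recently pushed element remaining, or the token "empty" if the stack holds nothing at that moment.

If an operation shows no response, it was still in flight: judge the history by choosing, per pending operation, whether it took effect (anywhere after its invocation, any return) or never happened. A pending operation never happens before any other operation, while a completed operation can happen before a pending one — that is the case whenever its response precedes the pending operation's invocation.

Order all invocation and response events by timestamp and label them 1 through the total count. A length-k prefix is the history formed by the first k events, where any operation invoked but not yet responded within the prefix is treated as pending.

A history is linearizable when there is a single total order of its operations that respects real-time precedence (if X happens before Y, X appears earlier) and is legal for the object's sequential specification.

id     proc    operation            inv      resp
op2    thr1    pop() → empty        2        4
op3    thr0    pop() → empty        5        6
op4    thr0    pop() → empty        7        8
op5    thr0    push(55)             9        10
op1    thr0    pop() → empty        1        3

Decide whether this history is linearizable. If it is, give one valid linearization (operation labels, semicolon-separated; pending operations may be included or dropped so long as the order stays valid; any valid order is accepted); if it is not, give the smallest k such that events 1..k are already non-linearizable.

step 1: op1 pop() → empty — stack <>
step 2: op2 pop() → empty — stack <>
step 3: op3 pop() → empty — stack <>
step 4: op4 pop() → empty — stack <>
step 5: op5 push(55) — stack <55>

linearizable — witness: op1; op2; op3; op4; op5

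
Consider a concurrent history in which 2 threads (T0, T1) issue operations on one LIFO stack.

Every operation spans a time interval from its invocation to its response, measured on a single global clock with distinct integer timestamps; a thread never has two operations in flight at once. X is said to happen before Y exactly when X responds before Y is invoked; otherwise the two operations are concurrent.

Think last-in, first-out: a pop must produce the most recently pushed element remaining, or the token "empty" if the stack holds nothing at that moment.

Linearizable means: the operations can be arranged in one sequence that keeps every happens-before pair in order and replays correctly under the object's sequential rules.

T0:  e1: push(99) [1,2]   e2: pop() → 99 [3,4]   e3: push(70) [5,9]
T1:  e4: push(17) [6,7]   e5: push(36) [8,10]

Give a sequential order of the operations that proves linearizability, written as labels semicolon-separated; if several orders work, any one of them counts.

1. e1 push(99), leaving stack <99>
2. e2 pop() → 99, leaving stack <>
3. e3 push(70), leaving stack <70>
4. e4 push(17), leaving stack <70,17>
5. e5 push(36), leaving stack <70,17,36>

e1; e2; e3; e4; e5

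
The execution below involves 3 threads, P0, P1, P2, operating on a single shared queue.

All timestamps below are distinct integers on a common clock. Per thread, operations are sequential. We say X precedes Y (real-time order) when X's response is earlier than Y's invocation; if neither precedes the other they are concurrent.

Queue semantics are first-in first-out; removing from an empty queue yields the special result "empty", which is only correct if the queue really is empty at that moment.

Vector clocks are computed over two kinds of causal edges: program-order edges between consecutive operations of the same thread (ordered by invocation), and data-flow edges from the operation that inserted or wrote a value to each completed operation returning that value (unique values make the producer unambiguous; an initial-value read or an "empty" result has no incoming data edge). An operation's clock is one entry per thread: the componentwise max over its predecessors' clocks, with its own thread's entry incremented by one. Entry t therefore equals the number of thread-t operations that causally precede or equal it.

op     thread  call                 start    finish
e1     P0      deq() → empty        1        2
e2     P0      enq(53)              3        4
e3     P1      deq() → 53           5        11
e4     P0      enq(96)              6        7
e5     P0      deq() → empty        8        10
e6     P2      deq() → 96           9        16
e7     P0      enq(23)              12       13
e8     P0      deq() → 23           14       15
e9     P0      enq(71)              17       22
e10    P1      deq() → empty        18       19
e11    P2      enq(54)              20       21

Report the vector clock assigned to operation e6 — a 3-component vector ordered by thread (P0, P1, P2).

(3, 0, 1)

invoked at 1, e1 has no predecessors; its own P0 bump gives (1, 0, 0)
invoked at 3, e2 merges VC(e1)=(1, 0, 0) and bumps P0's slot → (2, 0, 0)
invoked at 5, e3 merges VC(e2)=(2, 0, 0) and bumps P1's slot → (2, 1, 0)
invoked at 6, e4 merges VC(e2)=(2, 0, 0) and bumps P0's slot → (3, 0, 0)
invoked at 18, e10 merges VC(e3)=(2, 1, 0) and bumps P1's slot → (2, 2, 0)
invoked at 9, e6 merges VC(e4)=(3, 0, 0) and bumps P2's slot → (3, 0, 1)
invoked at 8, e5 merges VC(e4)=(3, 0, 0) and bumps P0's slot → (4, 0, 0)
invoked at 20, e11 merges VC(e6)=(3, 0, 1) and bumps P2's slot → (3, 0, 2)
invoked at 12, e7 merges VC(e5)=(4, 0, 0) and bumps P0's slot → (5, 0, 0)
invoked at 14, e8 merges VC(e7)=(5, 0, 0) and bumps P0's slot → (6, 0, 0)
invoked at 17, e9 merges VC(e8)=(6, 0, 0) and bumps P0's slot → (7, 0, 0)
target: VC(e6) = (3, 0, 1)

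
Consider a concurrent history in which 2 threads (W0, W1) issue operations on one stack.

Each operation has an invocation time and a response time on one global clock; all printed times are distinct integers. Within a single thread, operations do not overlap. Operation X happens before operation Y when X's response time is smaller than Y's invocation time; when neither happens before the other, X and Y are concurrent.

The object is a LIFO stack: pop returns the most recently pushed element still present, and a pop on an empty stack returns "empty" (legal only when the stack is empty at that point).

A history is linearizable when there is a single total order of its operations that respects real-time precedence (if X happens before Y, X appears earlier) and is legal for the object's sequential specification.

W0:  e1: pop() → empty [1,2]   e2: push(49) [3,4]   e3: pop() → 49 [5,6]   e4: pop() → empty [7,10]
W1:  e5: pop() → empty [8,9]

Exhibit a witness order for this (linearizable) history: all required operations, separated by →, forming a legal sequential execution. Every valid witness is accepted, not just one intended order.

step 1: e1 pop() → empty — stack <>
step 2: e2 push(49) — stack <49>
step 3: e3 pop() → 49 — stack <>
step 4: e4 pop() → empty — stack <>
step 5: e5 pop() → empty — stack <>

e1 → e2 → e3 → e4 → e5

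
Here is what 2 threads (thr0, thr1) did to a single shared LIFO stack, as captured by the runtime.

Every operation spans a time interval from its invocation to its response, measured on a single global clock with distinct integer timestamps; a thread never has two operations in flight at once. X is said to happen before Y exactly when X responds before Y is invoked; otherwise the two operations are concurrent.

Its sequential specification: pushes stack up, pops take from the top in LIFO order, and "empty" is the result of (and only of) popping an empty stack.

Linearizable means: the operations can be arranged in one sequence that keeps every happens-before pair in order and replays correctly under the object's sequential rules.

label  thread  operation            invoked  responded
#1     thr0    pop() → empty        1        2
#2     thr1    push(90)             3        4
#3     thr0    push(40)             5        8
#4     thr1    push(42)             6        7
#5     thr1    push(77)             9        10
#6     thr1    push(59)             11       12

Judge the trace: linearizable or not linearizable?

a witness: #1, #2, #3, #4, #5, #6
step 1: #1 pop() → empty — stack <>
step 2: #2 push(90) — stack <90>
step 3: #3 push(40) — stack <90,40>
step 4: #4 push(42) — stack <90,40,42>
step 5: #5 push(77) — stack <90,40,42,77>
step 6: #6 push(59) — stack <90,40,42,77,59>

linearizable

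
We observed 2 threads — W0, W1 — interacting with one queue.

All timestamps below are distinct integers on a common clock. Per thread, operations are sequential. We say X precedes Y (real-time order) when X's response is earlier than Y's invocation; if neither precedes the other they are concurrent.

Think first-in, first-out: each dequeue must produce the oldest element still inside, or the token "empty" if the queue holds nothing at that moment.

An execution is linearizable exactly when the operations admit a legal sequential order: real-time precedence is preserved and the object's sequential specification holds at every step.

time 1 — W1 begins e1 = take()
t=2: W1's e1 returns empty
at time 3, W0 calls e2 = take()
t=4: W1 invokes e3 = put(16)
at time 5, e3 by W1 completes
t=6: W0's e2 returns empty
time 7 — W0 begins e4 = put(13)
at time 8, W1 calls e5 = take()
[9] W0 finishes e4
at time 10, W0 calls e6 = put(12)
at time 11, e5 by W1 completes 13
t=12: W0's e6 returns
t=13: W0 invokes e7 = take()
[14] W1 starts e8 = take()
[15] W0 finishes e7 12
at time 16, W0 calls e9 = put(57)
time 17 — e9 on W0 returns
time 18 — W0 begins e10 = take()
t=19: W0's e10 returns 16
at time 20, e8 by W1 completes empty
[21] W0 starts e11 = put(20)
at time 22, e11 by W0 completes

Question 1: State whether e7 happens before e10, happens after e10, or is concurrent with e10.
e7 spans [13,15], e10 spans [18,19]
resp(e7)=15 < inv(e10)=18

before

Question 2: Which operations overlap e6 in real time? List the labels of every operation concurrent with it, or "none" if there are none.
overlap test against e6 [10,12]: concurrent iff the interval meets 10..12
e1 [1,2]: before
e2 [3,6]: before
e3 [4,5]: before
e4 [7,9]: before
e5 [8,11]: concurrent
e7 [13,15]: after
e8 [14,20]: after
e9 [16,17]: after
e10 [18,19]: after
e11 [21,22]: after

e5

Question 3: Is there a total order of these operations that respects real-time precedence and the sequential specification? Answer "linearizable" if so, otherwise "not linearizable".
cut after 10 events: linearizable; cut after 11 events (e5 responds, time 11): not linearizable
5 completed operations, 4 real-time-consistent orders — every queue replay fails
including or dropping the 1 pending operation (e6) in any combination fails
take e1, e2, e3, e4, e5 (pending dropped): step 5 already fails, because e5 take() → 13 cannot occur there
take e1, e2, e3, e5, e4 (pending dropped): step 4 already fails, because e5 take() → 13 cannot occur there

not linearizable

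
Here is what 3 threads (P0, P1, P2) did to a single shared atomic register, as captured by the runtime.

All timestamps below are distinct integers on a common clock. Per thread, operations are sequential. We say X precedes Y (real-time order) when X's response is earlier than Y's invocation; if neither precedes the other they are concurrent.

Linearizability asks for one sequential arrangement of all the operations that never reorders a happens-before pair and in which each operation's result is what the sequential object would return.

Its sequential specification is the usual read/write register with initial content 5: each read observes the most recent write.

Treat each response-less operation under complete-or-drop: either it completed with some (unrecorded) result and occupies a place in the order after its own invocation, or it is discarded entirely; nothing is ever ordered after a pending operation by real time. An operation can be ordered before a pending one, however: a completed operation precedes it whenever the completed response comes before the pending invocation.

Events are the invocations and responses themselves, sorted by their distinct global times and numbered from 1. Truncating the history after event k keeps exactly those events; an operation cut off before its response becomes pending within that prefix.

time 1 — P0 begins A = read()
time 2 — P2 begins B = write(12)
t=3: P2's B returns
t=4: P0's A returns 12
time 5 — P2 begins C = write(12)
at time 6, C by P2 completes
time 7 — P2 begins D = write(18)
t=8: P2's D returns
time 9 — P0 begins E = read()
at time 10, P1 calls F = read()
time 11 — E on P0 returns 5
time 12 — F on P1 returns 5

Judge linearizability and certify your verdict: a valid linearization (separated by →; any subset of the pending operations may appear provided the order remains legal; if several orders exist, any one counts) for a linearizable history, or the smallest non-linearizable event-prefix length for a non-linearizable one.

events 1..10 are fine; event 11 — the response of E at time 11 — makes the prefix non-linearizable
checked exhaustively: 2 real-time-consistent orders of 5 completed operations, zero legal atomic register replays
including or dropping the 1 pending operation (F) in any combination fails
e.g. A, B, C, D, E (pending dropped): illegal at step 1, since A read() → 12 cannot apply there
e.g. B, A, C, D, E (pending dropped): illegal at step 5, since E read() → 5 cannot apply there

not linearizable — minimal violating prefix: 11 events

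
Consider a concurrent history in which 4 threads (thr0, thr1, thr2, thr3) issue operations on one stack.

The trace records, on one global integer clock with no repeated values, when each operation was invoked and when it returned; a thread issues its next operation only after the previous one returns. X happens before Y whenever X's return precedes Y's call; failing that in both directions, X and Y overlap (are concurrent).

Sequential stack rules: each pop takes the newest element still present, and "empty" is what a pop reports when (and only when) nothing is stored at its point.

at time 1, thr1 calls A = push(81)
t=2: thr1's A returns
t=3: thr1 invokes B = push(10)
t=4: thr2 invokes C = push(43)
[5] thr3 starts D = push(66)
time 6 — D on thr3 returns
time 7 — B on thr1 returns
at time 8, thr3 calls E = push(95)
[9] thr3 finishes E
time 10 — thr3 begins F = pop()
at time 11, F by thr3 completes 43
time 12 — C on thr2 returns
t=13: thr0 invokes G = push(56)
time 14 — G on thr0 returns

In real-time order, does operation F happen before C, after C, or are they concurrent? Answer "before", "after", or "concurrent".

F spans [10,11], C spans [4,12]
the intervals overlap in both directions

concurrent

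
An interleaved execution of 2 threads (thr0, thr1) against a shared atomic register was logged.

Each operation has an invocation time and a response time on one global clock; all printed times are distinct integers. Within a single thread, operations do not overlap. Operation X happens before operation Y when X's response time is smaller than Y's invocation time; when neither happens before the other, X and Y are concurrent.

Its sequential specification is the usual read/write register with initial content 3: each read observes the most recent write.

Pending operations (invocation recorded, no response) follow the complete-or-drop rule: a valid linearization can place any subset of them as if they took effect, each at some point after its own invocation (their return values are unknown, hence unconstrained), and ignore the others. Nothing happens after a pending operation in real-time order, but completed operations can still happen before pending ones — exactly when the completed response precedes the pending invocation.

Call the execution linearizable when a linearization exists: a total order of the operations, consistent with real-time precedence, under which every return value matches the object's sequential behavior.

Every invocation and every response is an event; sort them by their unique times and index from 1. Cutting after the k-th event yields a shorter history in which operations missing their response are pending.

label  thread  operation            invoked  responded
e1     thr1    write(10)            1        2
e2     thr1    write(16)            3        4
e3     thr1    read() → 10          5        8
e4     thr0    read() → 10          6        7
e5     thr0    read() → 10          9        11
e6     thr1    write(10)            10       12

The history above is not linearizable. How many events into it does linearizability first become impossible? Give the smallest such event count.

7

events 1..6 are still linearizable — one witness is e1, e2:
1. e1 write(10), leaving value 10
2. e2 write(16), leaving value 16
once event 7 joins (e4's response, time 7), exhaustive search finds no witness
include/drop combinations of the 1 pending operation (e3) were all tried; none helps
take e1, e2, e4 (pending dropped): step 3 already fails, because e4 read() → 10 cannot occur there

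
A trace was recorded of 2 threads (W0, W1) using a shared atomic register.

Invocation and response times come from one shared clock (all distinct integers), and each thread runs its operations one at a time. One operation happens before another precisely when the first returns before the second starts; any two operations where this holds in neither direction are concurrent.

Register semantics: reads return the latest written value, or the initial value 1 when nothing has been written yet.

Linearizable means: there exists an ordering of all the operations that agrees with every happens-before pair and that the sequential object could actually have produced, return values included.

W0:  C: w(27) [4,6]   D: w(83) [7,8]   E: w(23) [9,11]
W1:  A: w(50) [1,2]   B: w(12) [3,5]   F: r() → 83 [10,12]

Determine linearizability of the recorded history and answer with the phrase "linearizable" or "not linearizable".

one valid linearization: A, B, C, D, F, E
after step 1 (A w(50)): value 50
after step 2 (B w(12)): value 12
after step 3 (C w(27)): value 27
after step 4 (D w(83)): value 83
after step 5 (F r() → 83): value 83
after step 6 (E w(23)): value 23

linearizable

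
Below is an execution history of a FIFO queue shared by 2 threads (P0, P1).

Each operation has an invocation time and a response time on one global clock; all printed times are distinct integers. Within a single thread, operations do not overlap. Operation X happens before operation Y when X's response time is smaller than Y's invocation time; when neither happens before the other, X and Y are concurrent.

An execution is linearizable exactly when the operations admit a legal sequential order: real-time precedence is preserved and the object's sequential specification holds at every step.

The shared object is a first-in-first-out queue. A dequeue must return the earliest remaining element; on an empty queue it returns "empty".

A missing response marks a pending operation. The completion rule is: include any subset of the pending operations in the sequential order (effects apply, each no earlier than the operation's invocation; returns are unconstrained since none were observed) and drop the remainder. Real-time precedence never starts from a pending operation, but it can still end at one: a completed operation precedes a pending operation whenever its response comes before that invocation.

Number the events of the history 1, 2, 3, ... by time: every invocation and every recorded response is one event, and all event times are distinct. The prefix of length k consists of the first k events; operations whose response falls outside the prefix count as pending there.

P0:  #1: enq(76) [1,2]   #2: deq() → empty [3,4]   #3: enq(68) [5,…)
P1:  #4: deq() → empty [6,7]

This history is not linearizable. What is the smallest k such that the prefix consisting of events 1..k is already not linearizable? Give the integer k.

events 1..3 are still linearizable — one witness is #1:
1. #1 enq(76), leaving queue <76>
adding event 4 (#2 responds at 4) leaves no legal real-time order
one such order, #1, #2, breaks at step 2 where #2 deq() → empty is illegal

4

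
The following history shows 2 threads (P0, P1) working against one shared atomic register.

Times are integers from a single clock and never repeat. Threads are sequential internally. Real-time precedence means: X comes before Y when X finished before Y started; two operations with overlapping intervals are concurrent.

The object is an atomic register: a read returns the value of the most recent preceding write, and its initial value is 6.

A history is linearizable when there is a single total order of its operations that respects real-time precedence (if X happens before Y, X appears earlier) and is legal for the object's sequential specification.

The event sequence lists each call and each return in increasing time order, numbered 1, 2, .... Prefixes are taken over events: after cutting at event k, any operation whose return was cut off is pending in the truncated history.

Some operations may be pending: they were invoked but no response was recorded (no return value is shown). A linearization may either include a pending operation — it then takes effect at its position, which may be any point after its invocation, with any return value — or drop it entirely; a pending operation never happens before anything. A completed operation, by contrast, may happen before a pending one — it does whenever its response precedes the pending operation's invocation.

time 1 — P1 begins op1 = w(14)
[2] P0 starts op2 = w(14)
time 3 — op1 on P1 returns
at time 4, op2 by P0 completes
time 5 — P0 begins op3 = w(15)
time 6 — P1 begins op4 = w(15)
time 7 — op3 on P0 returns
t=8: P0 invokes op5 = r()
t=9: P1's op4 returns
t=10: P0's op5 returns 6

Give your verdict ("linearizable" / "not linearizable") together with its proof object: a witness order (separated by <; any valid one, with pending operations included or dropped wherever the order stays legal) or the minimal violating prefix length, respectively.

prefix check: 1..9 passes, 1..10 fails once op5's time-10 response joins
6 orders of the 5 completed atomic register ops respect real time; none is legal
e.g. op1, op2, op3, op4, op5: illegal at step 5, since op5 r() → 6 cannot apply there
e.g. op1, op2, op3, op5, op4: illegal at step 4, since op5 r() → 6 cannot apply there

not linearizable — minimal violating prefix: 10 events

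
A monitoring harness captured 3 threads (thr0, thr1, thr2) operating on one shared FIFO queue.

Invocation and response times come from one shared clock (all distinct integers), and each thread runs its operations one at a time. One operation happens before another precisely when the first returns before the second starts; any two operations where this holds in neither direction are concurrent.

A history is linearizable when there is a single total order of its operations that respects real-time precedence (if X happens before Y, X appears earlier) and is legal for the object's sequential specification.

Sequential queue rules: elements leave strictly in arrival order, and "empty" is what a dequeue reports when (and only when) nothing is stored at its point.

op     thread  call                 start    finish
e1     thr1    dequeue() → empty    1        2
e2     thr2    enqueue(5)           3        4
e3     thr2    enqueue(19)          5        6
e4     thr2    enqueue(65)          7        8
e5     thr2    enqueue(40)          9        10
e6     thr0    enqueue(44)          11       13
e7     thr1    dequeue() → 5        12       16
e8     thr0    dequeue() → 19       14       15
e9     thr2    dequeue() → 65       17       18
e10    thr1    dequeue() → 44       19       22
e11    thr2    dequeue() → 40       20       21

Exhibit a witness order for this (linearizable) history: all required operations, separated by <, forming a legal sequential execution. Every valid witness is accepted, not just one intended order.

e1 < e2 < e3 < e4 < e5 < e6 < e7 < e8 < e9 < e11 < e10

1. e1 dequeue() → empty, leaving queue <>
2. e2 enqueue(5), leaving queue <5>
3. e3 enqueue(19), leaving queue <5,19>
4. e4 enqueue(65), leaving queue <5,19,65>
5. e5 enqueue(40), leaving queue <5,19,65,40>
6. e6 enqueue(44), leaving queue <5,19,65,40,44>
7. e7 dequeue() → 5, leaving queue <19,65,40,44>
8. e8 dequeue() → 19, leaving queue <65,40,44>
9. e9 dequeue() → 65, leaving queue <40,44>
10. e11 dequeue() → 40, leaving queue <44>
11. e10 dequeue() → 44, leaving queue <>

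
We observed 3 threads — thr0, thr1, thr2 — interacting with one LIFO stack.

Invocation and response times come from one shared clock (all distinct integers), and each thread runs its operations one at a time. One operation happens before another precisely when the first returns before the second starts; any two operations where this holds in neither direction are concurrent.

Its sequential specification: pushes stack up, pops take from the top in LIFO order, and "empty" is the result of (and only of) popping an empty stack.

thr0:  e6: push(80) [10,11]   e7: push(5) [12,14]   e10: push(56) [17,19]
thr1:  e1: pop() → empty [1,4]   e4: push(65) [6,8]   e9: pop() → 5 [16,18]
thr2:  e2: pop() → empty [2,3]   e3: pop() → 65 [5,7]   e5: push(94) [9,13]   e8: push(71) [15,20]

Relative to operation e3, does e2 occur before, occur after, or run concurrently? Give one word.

e2 spans [2,3], e3 spans [5,7]
resp(e2)=3 < inv(e3)=5

before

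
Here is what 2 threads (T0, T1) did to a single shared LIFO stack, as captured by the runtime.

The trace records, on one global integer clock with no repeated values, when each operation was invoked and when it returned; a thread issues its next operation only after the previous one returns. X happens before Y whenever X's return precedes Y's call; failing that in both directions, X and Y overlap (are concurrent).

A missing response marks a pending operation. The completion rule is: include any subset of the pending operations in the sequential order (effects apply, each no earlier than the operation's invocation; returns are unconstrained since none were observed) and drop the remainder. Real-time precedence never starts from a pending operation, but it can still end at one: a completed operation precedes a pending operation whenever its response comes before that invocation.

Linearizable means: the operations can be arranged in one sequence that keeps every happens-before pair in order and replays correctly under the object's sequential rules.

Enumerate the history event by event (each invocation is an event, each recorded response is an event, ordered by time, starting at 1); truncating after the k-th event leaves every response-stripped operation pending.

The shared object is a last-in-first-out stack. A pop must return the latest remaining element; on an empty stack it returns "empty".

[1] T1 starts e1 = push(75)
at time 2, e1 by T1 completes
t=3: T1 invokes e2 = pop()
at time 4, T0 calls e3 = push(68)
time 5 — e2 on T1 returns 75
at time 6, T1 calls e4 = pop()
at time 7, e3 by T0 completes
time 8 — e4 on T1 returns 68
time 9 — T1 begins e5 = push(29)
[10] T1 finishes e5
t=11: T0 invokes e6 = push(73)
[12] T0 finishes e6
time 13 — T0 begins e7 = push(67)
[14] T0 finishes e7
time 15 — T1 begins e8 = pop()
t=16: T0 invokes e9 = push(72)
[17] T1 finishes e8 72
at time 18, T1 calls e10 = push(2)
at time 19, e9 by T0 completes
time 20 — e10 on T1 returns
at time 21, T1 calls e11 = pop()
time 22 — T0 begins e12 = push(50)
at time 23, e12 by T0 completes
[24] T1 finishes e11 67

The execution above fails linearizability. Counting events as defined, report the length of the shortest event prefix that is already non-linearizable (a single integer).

24

events 1..23 are linearizable; a witness order is e1, e2, e3, e4, e5, e6, e7, e9, e8, e10, e11, e12:
after step 1 (e1 push(75)): stack <75>
after step 2 (e2 pop() → 75): stack <>
after step 3 (e3 push(68)): stack <68>
after step 4 (e4 pop() → 68): stack <>
after step 5 (e5 push(29)): stack <29>
after step 6 (e6 push(73)): stack <29,73>
after step 7 (e7 push(67)): stack <29,73,67>
after step 8 (e9 push(72)): stack <29,73,67,72>
after step 9 (e8 pop() → 72): stack <29,73,67>
after step 10 (e10 push(2)): stack <29,73,67,2>
after step 11 (e11 pop() (pending, included)): stack <29,73,67>
after step 12 (e12 push(50)): stack <29,73,67,50>
at event 24 (e11's time-24 response) nothing linearizes any more
take e1, e2, e3, e4, e5, e6, e7, e8, e9, e10, e11, e12: step 8 already fails, because e8 pop() → 72 cannot occur there
take e1, e2, e3, e4, e5, e6, e7, e8, e9, e10, e12, e11: step 8 already fails, because e8 pop() → 72 cannot occur there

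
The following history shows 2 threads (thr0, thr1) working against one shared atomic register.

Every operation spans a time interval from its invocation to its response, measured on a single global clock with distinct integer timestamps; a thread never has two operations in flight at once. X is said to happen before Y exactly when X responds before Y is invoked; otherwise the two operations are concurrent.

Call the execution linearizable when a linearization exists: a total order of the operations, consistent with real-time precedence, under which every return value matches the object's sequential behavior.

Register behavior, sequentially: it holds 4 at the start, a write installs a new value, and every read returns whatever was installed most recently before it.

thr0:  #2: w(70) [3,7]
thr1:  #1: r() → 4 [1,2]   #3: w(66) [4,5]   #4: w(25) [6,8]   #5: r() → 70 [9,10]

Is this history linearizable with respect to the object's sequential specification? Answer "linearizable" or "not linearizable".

linearizable

a witness: #1, #3, #4, #2, #5
after step 1 (#1 r() → 4): value 4
after step 2 (#3 w(66)): value 66
after step 3 (#4 w(25)): value 25
after step 4 (#2 w(70)): value 70
after step 5 (#5 r() → 70): value 70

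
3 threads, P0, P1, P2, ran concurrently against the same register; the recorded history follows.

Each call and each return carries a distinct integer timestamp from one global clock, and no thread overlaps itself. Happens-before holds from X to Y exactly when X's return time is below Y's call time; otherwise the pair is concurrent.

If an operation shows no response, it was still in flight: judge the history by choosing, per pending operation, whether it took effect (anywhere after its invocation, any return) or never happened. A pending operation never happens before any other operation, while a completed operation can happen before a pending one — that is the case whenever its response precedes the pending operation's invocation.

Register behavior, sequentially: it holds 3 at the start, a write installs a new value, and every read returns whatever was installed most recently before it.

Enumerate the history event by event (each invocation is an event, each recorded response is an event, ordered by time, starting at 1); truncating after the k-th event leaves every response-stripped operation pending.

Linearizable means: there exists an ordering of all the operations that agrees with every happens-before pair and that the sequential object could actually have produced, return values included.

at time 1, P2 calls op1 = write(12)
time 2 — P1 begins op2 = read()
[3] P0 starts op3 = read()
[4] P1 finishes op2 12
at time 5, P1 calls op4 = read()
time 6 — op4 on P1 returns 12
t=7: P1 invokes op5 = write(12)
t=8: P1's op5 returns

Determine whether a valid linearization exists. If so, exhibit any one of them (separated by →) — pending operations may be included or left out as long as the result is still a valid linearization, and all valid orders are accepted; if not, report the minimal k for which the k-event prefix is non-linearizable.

1. op1 write(12) (pending, included), leaving value 12
2. op2 read() → 12, leaving value 12
3. op3 read() (pending, included), leaving value 12
4. op4 read() → 12, leaving value 12
5. op5 write(12), leaving value 12

linearizable — witness: op1 → op2 → op3 → op4 → op5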